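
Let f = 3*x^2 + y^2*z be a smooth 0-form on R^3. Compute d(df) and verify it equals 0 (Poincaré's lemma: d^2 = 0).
d(df) = 0

Step 1: df = sum_i (∂f/∂x_i) dx_i = (6*x) dx + (2*y*z) dy + (y^2) dz.
Step 2: Apply d again. Using the 1-form formula, the coefficient of dx ∧ dy in d(df) is ∂^2 f/∂x ∂y - ∂^2 f/∂y ∂x = (0) - (0) = 0 (equality of mixed partials for smooth f).
Similarly for dx ∧ dz and dy ∧ dz — all coefficients vanish. So d(df) = 0.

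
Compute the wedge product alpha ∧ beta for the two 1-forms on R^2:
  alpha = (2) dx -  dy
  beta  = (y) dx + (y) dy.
alpha ∧ beta = (3*y) dx ∧ dy

Distribute the wedge, using dx_i ∧ dx_j = -dx_j ∧ dx_i and dx_i ∧ dx_i = 0. For each pair (i, j) with i < j, the coefficient of dx_i ∧ dx_j in alpha ∧ beta is (alpha_i * beta_j - alpha_j * beta_i). Collecting: alpha ∧ beta = (3*y) dx ∧ dy.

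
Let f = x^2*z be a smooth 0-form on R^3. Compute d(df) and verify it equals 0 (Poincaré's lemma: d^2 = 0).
d(df) = 0

Step 1: df = sum_i (∂f/∂x_i) dx_i = (2*x*z) dx + (0) dy + (x^2) dz.
Step 2: Apply d again. Using the 1-form formula, the coefficient of dx ∧ dy in d(df) is ∂^2 f/∂x ∂y - ∂^2 f/∂y ∂x = (0) - (0) = 0 (equality of mixed partials for smooth f).
Similarly for dx ∧ dz and dy ∧ dz — all coefficients vanish. So d(df) = 0.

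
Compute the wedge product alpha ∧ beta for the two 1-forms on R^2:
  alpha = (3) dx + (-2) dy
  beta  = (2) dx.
alpha ∧ beta = (4) dx ∧ dy

Distribute the wedge, using dx_i ∧ dx_j = -dx_j ∧ dx_i and dx_i ∧ dx_i = 0. For each pair (i, j) with i < j, the coefficient of dx_i ∧ dx_j in alpha ∧ beta is (alpha_i * beta_j - alpha_j * beta_i). Collecting: alpha ∧ beta = (4) dx ∧ dy.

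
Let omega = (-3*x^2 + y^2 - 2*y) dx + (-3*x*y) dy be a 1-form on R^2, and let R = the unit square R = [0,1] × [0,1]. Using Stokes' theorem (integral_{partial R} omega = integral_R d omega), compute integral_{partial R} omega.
integral_(partial R) omega = -1/2

Stokes: integral_partial_R omega = integral_R d omega with d omega = (∂Q/∂x - ∂P/∂y) dx ∧ dy.
  ∂Q/∂x = -3*y
  ∂P/∂y = 2*y - 2
  integrand = ∂Q/∂x - ∂P/∂y = 2 - 5*y.
Integrating over R: integral_0^1 integral_0^1 (2 - 5*y) dx dy = -1/2.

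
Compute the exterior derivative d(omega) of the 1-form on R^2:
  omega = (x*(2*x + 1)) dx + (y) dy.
d(omega) = 0

For a 1-form omega = sum_i f_i dx_i, the exterior derivative is
  d(omega) = sum_{i < j} (∂f_j/∂x_i - ∂f_i/∂x_j) dx_i ∧ dx_j.

Assembling: d(omega) = 0.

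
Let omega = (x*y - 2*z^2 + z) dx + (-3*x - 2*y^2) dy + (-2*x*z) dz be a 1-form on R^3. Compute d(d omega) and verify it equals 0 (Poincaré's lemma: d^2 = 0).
d(d omega) = 0

Step 1: d omega = sum_{i<j} (∂f_j/∂x_i - ∂f_i/∂x_j) dx_i ∧ dx_j:
  coeff of dx ∧ dy: -x - 3
  coeff of dx ∧ dz: 2*z - 1
  coeff of dy ∧ dz: 0
Step 2: Apply d again to each 2-form coefficient. The only possible 3-form in R^3 is dx ∧ dy ∧ dz, with coefficient
  ∂(coeff of dy∧dz)/∂x - ∂(coeff of dx∧dz)/∂y + ∂(coeff of dx∧dy)/∂z
  = ∂/∂x (0) - ∂/∂y (2*z - 1) + ∂/∂z (-x - 3).
Each of these terms simplifies to sums of mixed partials that cancel in pairs. The result is 0 (by equality of mixed partials for smooth functions — Schwarz / Clairaut).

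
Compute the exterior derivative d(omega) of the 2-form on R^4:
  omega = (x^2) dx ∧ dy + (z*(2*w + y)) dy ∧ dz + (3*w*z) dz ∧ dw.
d(omega) = (2*z) dy ∧ dz ∧ dw

For a 2-form omega = sum_{i<j} g_{ij} dx_i ∧ dx_j, the exterior derivative is
  d(omega) = sum_{i<j} d(g_{ij}) ∧ dx_i ∧ dx_j = sum_{i<j, k} (∂g_{ij}/∂x_k) dx_k ∧ dx_i ∧ dx_j.
Expand each term, using dx_k ∧ dx_i ∧ dx_j = sgn(permutation) dx_{(a)} ∧ dx_{(b)} ∧ dx_{(c)} with (a < b < c) sorted:
  d(z*(2*w + y)) includes (∂/∂w)(z*(2*w + y)) dw = (2*z) dw, which multiplied by dy ∧ dz gives (2*z) dy ∧ dz ∧ dw
Collecting like 3-forms: d(omega) = (2*z) dy ∧ dz ∧ dw.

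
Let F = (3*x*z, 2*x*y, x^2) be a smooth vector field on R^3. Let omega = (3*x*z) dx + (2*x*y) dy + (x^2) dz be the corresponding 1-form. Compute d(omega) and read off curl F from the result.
d(omega) = (0) dy ∧ dz + (x) dz ∧ dx + (2*y) dx ∧ dy; curl F = (0, x, 2*y)

d omega = sum_{i<j} (∂f_j/∂x_i - ∂f_i/∂x_j) dx_i ∧ dx_j. Under the identification (dy ∧ dz, dz ∧ dx, dx ∧ dy) ↔ (e_x, e_y, e_z), the coefficients are exactly the components of curl F. Compute:
  ∂R/∂y - ∂Q/∂z = (0) - (0) = 0
  ∂P/∂z - ∂R/∂x = (3*x) - (2*x) = x
  ∂Q/∂x - ∂P/∂y = (2*y) - (0) = 2*y.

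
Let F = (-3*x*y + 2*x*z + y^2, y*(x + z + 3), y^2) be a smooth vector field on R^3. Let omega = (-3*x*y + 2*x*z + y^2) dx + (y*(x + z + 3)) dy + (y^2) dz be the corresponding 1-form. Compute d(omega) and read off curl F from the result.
d(omega) = (y) dy ∧ dz + (2*x) dz ∧ dx + (3*x - y) dx ∧ dy; curl F = (y, 2*x, 3*x - y)

d omega = sum_{i<j} (∂f_j/∂x_i - ∂f_i/∂x_j) dx_i ∧ dx_j. Under the identification (dy ∧ dz, dz ∧ dx, dx ∧ dy) ↔ (e_x, e_y, e_z), the coefficients are exactly the components of curl F. Compute:
  ∂R/∂y - ∂Q/∂z = (2*y) - (y) = y
  ∂P/∂z - ∂R/∂x = (2*x) - (0) = 2*x
  ∂Q/∂x - ∂P/∂y = (y) - (-3*x + 2*y) = 3*x - y.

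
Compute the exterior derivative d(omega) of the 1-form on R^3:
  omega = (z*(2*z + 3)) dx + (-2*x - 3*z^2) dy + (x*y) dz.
d(omega) = (-2) dx ∧ dy + (y - 4*z - 3) dx ∧ dz + (x + 6*z) dy ∧ dz

For a 1-form omega = sum_i f_i dx_i, the exterior derivative is
  d(omega) = sum_{i < j} (∂f_j/∂x_i - ∂f_i/∂x_j) dx_i ∧ dx_j.
  coefficient of dx ∧ dy: ∂f_2/∂x - ∂f_1/∂y = ∂(-2*x - 3*z^2)/∂x - ∂(z*(2*z + 3))/∂y = -2
  coefficient of dx ∧ dz: ∂f_3/∂x - ∂f_1/∂z = ∂(x*y)/∂x - ∂(z*(2*z + 3))/∂z = y - 4*z - 3
  coefficient of dy ∧ dz: ∂f_3/∂y - ∂f_2/∂z = ∂(x*y)/∂y - ∂(-2*x - 3*z^2)/∂z = x + 6*z
Assembling: d(omega) = (-2) dx ∧ dy + (y - 4*z - 3) dx ∧ dz + (x + 6*z) dy ∧ dz.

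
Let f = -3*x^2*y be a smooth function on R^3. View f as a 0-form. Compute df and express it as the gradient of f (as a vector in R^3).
df = (-6*x*y) dx + (-3*x^2) dy + (0) dz; grad f = (-6*x*y, -3*x^2, 0)

For a 0-form f, d f = (∂f/∂x) dx + (∂f/∂y) dy + (∂f/∂z) dz. The components of the vector representation are exactly the entries of grad f in Cartesian coordinates:
  ∂f/∂x = -6*x*y
  ∂f/∂y = -3*x^2
  ∂f/∂z = 0.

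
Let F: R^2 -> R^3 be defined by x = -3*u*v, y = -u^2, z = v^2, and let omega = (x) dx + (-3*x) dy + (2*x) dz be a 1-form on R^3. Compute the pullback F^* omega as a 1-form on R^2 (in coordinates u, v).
F^* omega = (9*u*v*(-2*u + v)) du + (3*u*v*(3*u - 4*v)) dv

Using F^*(f dg) = (f ∘ F) d(g ∘ F), substitute each coordinate x_i by F_i(u, v) in f_i, and replace dx_i by d F_i = (∂F_i/∂u) du + (∂F_i/∂v) dv.
  For the x component: f_1(F) = -3*u*v; d F_1 = (-3*v) du + (-3*u) dv
  For the y component: f_2(F) = 9*u*v; d F_2 = (-2*u) du + (0) dv
  For the z component: f_3(F) = -6*u*v; d F_3 = (0) du + (2*v) dv
Combining and collecting du, dv coefficients:
  coeff of du: 9*u*v*(-2*u + v)
  coeff of dv: 3*u*v*(3*u - 4*v)
F^* omega = (9*u*v*(-2*u + v)) du + (3*u*v*(3*u - 4*v)) dv.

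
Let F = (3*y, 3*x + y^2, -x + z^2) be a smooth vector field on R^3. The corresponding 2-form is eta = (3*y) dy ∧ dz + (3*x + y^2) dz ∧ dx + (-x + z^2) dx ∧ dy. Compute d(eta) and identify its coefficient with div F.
d(eta) = (2*y + 2*z) dx ∧ dy ∧ dz; div F = 2*y + 2*z

For a 2-form in R^3 of the form above, applying d gives a 3-form with coefficient ∂P/∂x + ∂Q/∂y + ∂R/∂z:
  ∂P/∂x = 0
  ∂Q/∂y = 2*y
  ∂R/∂z = 2*z
Sum = 2*y + 2*z, which is exactly div F.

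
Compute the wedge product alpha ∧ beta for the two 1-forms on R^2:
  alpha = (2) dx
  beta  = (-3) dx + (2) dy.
alpha ∧ beta = (4) dx ∧ dy

Distribute the wedge, using dx_i ∧ dx_j = -dx_j ∧ dx_i and dx_i ∧ dx_i = 0. For each pair (i, j) with i < j, the coefficient of dx_i ∧ dx_j in alpha ∧ beta is (alpha_i * beta_j - alpha_j * beta_i). Collecting: alpha ∧ beta = (4) dx ∧ dy.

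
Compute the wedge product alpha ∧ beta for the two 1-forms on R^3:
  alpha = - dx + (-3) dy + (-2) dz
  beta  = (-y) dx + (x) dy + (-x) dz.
alpha ∧ beta = (-x - 3*y) dx ∧ dy + (x - 2*y) dx ∧ dz + (5*x) dy ∧ dz

Distribute the wedge, using dx_i ∧ dx_j = -dx_j ∧ dx_i and dx_i ∧ dx_i = 0. For each pair (i, j) with i < j, the coefficient of dx_i ∧ dx_j in alpha ∧ beta is (alpha_i * beta_j - alpha_j * beta_i). Collecting: alpha ∧ beta = (-x - 3*y) dx ∧ dy + (x - 2*y) dx ∧ dz + (5*x) dy ∧ dz.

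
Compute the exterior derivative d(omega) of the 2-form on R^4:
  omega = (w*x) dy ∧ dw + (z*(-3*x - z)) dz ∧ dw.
d(omega) = (w) dx ∧ dy ∧ dw + (-3*z) dx ∧ dz ∧ dw

For a 2-form omega = sum_{i<j} g_{ij} dx_i ∧ dx_j, the exterior derivative is
  d(omega) = sum_{i<j} d(g_{ij}) ∧ dx_i ∧ dx_j = sum_{i<j, k} (∂g_{ij}/∂x_k) dx_k ∧ dx_i ∧ dx_j.
Expand each term, using dx_k ∧ dx_i ∧ dx_j = sgn(permutation) dx_{(a)} ∧ dx_{(b)} ∧ dx_{(c)} with (a < b < c) sorted:
  d(w*x) includes (∂/∂x)(w*x) dx = (w) dx, which multiplied by dy ∧ dw gives (w) dx ∧ dy ∧ dw
  d(z*(-3*x - z)) includes (∂/∂x)(z*(-3*x - z)) dx = (-3*z) dx, which multiplied by dz ∧ dw gives (-3*z) dx ∧ dz ∧ dw
Collecting like 3-forms: d(omega) = (w) dx ∧ dy ∧ dw + (-3*z) dx ∧ dz ∧ dw.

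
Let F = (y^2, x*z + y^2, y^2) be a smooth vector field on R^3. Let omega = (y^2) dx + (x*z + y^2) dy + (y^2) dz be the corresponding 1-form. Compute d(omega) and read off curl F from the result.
d(omega) = (-x + 2*y) dy ∧ dz + (0) dz ∧ dx + (-2*y + z) dx ∧ dy; curl F = (-x + 2*y, 0, -2*y + z)

d omega = sum_{i<j} (∂f_j/∂x_i - ∂f_i/∂x_j) dx_i ∧ dx_j. Under the identification (dy ∧ dz, dz ∧ dx, dx ∧ dy) ↔ (e_x, e_y, e_z), the coefficients are exactly the components of curl F. Compute:
  ∂R/∂y - ∂Q/∂z = (2*y) - (x) = -x + 2*y
  ∂P/∂z - ∂R/∂x = (0) - (0) = 0
  ∂Q/∂x - ∂P/∂y = (z) - (2*y) = -2*y + z.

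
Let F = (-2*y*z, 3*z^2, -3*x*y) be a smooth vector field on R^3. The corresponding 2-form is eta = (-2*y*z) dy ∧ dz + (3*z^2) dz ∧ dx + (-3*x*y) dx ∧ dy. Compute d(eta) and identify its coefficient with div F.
d(eta) = (0) dx ∧ dy ∧ dz; div F = 0

For a 2-form in R^3 of the form above, applying d gives a 3-form with coefficient ∂P/∂x + ∂Q/∂y + ∂R/∂z:
  ∂P/∂x = 0
  ∂Q/∂y = 0
  ∂R/∂z = 0
Sum = 0, which is exactly div F.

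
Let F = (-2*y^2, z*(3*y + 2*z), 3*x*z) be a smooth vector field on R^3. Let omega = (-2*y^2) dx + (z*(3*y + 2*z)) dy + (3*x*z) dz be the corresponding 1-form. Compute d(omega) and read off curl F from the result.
d(omega) = (-3*y - 4*z) dy ∧ dz + (-3*z) dz ∧ dx + (4*y) dx ∧ dy; curl F = (-3*y - 4*z, -3*z, 4*y)

d omega = sum_{i<j} (∂f_j/∂x_i - ∂f_i/∂x_j) dx_i ∧ dx_j. Under the identification (dy ∧ dz, dz ∧ dx, dx ∧ dy) ↔ (e_x, e_y, e_z), the coefficients are exactly the components of curl F. Compute:
  ∂R/∂y - ∂Q/∂z = (0) - (3*y + 4*z) = -3*y - 4*z
  ∂P/∂z - ∂R/∂x = (0) - (3*z) = -3*z
  ∂Q/∂x - ∂P/∂y = (0) - (-4*y) = 4*y.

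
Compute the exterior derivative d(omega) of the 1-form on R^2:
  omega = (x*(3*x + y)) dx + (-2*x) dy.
d(omega) = (-x - 2) dx ∧ dy

For a 1-form omega = sum_i f_i dx_i, the exterior derivative is
  d(omega) = sum_{i < j} (∂f_j/∂x_i - ∂f_i/∂x_j) dx_i ∧ dx_j.
  coefficient of dx ∧ dy: ∂f_2/∂x - ∂f_1/∂y = ∂(-2*x)/∂x - ∂(x*(3*x + y))/∂y = -x - 2
Assembling: d(omega) = (-x - 2) dx ∧ dy.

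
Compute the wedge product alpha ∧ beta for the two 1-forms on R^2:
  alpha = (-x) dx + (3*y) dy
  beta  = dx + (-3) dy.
alpha ∧ beta = (3*x - 3*y) dx ∧ dy

Distribute the wedge, using dx_i ∧ dx_j = -dx_j ∧ dx_i and dx_i ∧ dx_i = 0. For each pair (i, j) with i < j, the coefficient of dx_i ∧ dx_j in alpha ∧ beta is (alpha_i * beta_j - alpha_j * beta_i). Collecting: alpha ∧ beta = (3*x - 3*y) dx ∧ dy.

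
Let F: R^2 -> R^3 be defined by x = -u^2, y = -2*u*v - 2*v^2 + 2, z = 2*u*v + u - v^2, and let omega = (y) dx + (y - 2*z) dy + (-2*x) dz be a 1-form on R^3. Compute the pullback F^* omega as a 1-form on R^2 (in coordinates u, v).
F^* omega = (8*u^2*v + 2*u^2 + 16*u*v^2 + 4*u*v - 4*u - 4*v) du + (4*u^3 + 8*u^2*v + 4*u^2 + 24*u*v^2 + 8*u*v - 4*u - 8*v) dv

Using F^*(f dg) = (f ∘ F) d(g ∘ F), substitute each coordinate x_i by F_i(u, v) in f_i, and replace dx_i by d F_i = (∂F_i/∂u) du + (∂F_i/∂v) dv.
  For the x component: f_1(F) = -2*u*v - 2*v^2 + 2; d F_1 = (-2*u) du + (0) dv
  For the y component: f_2(F) = -6*u*v - 2*u + 2; d F_2 = (-2*v) du + (-2*u - 4*v) dv
  For the z component: f_3(F) = 2*u^2; d F_3 = (2*v + 1) du + (2*u - 2*v) dv
Combining and collecting du, dv coefficients:
  coeff of du: 8*u^2*v + 2*u^2 + 16*u*v^2 + 4*u*v - 4*u - 4*v
  coeff of dv: 4*u^3 + 8*u^2*v + 4*u^2 + 24*u*v^2 + 8*u*v - 4*u - 8*v
F^* omega = (8*u^2*v + 2*u^2 + 16*u*v^2 + 4*u*v - 4*u - 4*v) du + (4*u^3 + 8*u^2*v + 4*u^2 + 24*u*v^2 + 8*u*v - 4*u - 8*v) dv.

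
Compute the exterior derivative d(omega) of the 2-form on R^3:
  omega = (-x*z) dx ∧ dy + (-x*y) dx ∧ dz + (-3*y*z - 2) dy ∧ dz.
d(omega) = 0

For a 2-form omega = sum_{i<j} g_{ij} dx_i ∧ dx_j, the exterior derivative is
  d(omega) = sum_{i<j} d(g_{ij}) ∧ dx_i ∧ dx_j = sum_{i<j, k} (∂g_{ij}/∂x_k) dx_k ∧ dx_i ∧ dx_j.
Expand each term, using dx_k ∧ dx_i ∧ dx_j = sgn(permutation) dx_{(a)} ∧ dx_{(b)} ∧ dx_{(c)} with (a < b < c) sorted:
  d(-x*z) includes (∂/∂z)(-x*z) dz = (-x) dz, which multiplied by dx ∧ dy gives (-x) dx ∧ dy ∧ dz
  d(-x*y) includes (∂/∂y)(-x*y) dy = (-x) dy, which multiplied by dx ∧ dz gives (x) dx ∧ dy ∧ dz
Collecting like 3-forms: d(omega) = 0.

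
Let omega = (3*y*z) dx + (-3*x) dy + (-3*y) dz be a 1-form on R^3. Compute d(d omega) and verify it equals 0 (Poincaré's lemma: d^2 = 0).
d(d omega) = 0

Step 1: d omega = sum_{i<j} (∂f_j/∂x_i - ∂f_i/∂x_j) dx_i ∧ dx_j:
  coeff of dx ∧ dy: -3*z - 3
  coeff of dx ∧ dz: -3*y
  coeff of dy ∧ dz: -3
Step 2: Apply d again to each 2-form coefficient. The only possible 3-form in R^3 is dx ∧ dy ∧ dz, with coefficient
  ∂(coeff of dy∧dz)/∂x - ∂(coeff of dx∧dz)/∂y + ∂(coeff of dx∧dy)/∂z
  = ∂/∂x (-3) - ∂/∂y (-3*y) + ∂/∂z (-3*z - 3).
Each of these terms simplifies to sums of mixed partials that cancel in pairs. The result is 0 (by equality of mixed partials for smooth functions — Schwarz / Clairaut).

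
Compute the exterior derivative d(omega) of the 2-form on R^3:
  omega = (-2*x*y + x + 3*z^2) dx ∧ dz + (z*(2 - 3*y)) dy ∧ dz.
d(omega) = (2*x) dx ∧ dy ∧ dz

For a 2-form omega = sum_{i<j} g_{ij} dx_i ∧ dx_j, the exterior derivative is
  d(omega) = sum_{i<j} d(g_{ij}) ∧ dx_i ∧ dx_j = sum_{i<j, k} (∂g_{ij}/∂x_k) dx_k ∧ dx_i ∧ dx_j.
Expand each term, using dx_k ∧ dx_i ∧ dx_j = sgn(permutation) dx_{(a)} ∧ dx_{(b)} ∧ dx_{(c)} with (a < b < c) sorted:
  d(-2*x*y + x + 3*z^2) includes (∂/∂y)(-2*x*y + x + 3*z^2) dy = (-2*x) dy, which multiplied by dx ∧ dz gives (2*x) dx ∧ dy ∧ dz
Collecting like 3-forms: d(omega) = (2*x) dx ∧ dy ∧ dz.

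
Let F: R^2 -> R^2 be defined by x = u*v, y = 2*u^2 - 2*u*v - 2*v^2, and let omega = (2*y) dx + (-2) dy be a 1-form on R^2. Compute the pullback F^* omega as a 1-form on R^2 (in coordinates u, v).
F^* omega = (4*u^2*v - 4*u*v^2 - 8*u - 4*v^3 + 4*v) du + (4*u^3 - 4*u^2*v - 4*u*v^2 + 4*u + 8*v) dv

Using F^*(f dg) = (f ∘ F) d(g ∘ F), substitute each coordinate x_i by F_i(u, v) in f_i, and replace dx_i by d F_i = (∂F_i/∂u) du + (∂F_i/∂v) dv.
  For the x component: f_1(F) = 4*u^2 - 4*u*v - 4*v^2; d F_1 = (v) du + (u) dv
  For the y component: f_2(F) = -2; d F_2 = (4*u - 2*v) du + (-2*u - 4*v) dv
Combining and collecting du, dv coefficients:
  coeff of du: 4*u^2*v - 4*u*v^2 - 8*u - 4*v^3 + 4*v
  coeff of dv: 4*u^3 - 4*u^2*v - 4*u*v^2 + 4*u + 8*v
F^* omega = (4*u^2*v - 4*u*v^2 - 8*u - 4*v^3 + 4*v) du + (4*u^3 - 4*u^2*v - 4*u*v^2 + 4*u + 8*v) dv.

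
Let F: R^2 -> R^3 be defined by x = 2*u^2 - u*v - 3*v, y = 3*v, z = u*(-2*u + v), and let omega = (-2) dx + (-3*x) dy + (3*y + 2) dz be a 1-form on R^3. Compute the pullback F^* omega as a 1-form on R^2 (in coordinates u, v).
F^* omega = (-36*u*v - 16*u + 9*v^2 + 4*v) du + (-18*u^2 + 18*u*v + 4*u + 27*v + 6) dv

Using F^*(f dg) = (f ∘ F) d(g ∘ F), substitute each coordinate x_i by F_i(u, v) in f_i, and replace dx_i by d F_i = (∂F_i/∂u) du + (∂F_i/∂v) dv.
  For the x component: f_1(F) = -2; d F_1 = (4*u - v) du + (-u - 3) dv
  For the y component: f_2(F) = -6*u^2 + 3*u*v + 9*v; d F_2 = (0) du + (3) dv
  For the z component: f_3(F) = 9*v + 2; d F_3 = (-4*u + v) du + (u) dv
Combining and collecting du, dv coefficients:
  coeff of du: -36*u*v - 16*u + 9*v^2 + 4*v
  coeff of dv: -18*u^2 + 18*u*v + 4*u + 27*v + 6
F^* omega = (-36*u*v - 16*u + 9*v^2 + 4*v) du + (-18*u^2 + 18*u*v + 4*u + 27*v + 6) dv.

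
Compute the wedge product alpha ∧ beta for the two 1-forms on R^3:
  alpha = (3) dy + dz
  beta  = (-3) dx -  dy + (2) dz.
alpha ∧ beta = (9) dx ∧ dy + (7) dy ∧ dz + (3) dx ∧ dz

Distribute the wedge, using dx_i ∧ dx_j = -dx_j ∧ dx_i and dx_i ∧ dx_i = 0. For each pair (i, j) with i < j, the coefficient of dx_i ∧ dx_j in alpha ∧ beta is (alpha_i * beta_j - alpha_j * beta_i). Collecting: alpha ∧ beta = (9) dx ∧ dy + (7) dy ∧ dz + (3) dx ∧ dz.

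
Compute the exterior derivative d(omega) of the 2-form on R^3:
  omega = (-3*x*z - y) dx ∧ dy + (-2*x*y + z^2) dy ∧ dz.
d(omega) = (-3*x - 2*y) dx ∧ dy ∧ dz

For a 2-form omega = sum_{i<j} g_{ij} dx_i ∧ dx_j, the exterior derivative is
  d(omega) = sum_{i<j} d(g_{ij}) ∧ dx_i ∧ dx_j = sum_{i<j, k} (∂g_{ij}/∂x_k) dx_k ∧ dx_i ∧ dx_j.
Expand each term, using dx_k ∧ dx_i ∧ dx_j = sgn(permutation) dx_{(a)} ∧ dx_{(b)} ∧ dx_{(c)} with (a < b < c) sorted:
  d(-3*x*z - y) includes (∂/∂z)(-3*x*z - y) dz = (-3*x) dz, which multiplied by dx ∧ dy gives (-3*x) dx ∧ dy ∧ dz
  d(-2*x*y + z^2) includes (∂/∂x)(-2*x*y + z^2) dx = (-2*y) dx, which multiplied by dy ∧ dz gives (-2*y) dx ∧ dy ∧ dz
Collecting like 3-forms: d(omega) = (-3*x - 2*y) dx ∧ dy ∧ dz.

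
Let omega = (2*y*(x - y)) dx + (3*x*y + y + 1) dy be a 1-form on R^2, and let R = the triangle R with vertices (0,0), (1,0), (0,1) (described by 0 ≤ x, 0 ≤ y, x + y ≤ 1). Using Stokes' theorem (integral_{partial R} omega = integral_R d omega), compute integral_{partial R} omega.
integral_(partial R) omega = 5/6

Stokes: integral_partial_R omega = integral_R d omega with d omega = (∂Q/∂x - ∂P/∂y) dx ∧ dy.
  ∂Q/∂x = 3*y
  ∂P/∂y = 2*x - 4*y
  integrand = ∂Q/∂x - ∂P/∂y = -2*x + 7*y.
Integrating over R: integral_0^1 integral_0^{1-x} (-2*x + 7*y) dy dx = 5/6.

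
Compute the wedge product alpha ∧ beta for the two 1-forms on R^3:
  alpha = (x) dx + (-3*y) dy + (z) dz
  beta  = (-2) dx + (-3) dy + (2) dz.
alpha ∧ beta = (-3*x - 6*y) dx ∧ dy + (2*x + 2*z) dx ∧ dz + (-6*y + 3*z) dy ∧ dz

Distribute the wedge, using dx_i ∧ dx_j = -dx_j ∧ dx_i and dx_i ∧ dx_i = 0. For each pair (i, j) with i < j, the coefficient of dx_i ∧ dx_j in alpha ∧ beta is (alpha_i * beta_j - alpha_j * beta_i). Collecting: alpha ∧ beta = (-3*x - 6*y) dx ∧ dy + (2*x + 2*z) dx ∧ dz + (-6*y + 3*z) dy ∧ dz.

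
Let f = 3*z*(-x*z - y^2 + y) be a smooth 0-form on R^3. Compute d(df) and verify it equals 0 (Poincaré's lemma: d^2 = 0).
d(df) = 0

Step 1: df = sum_i (∂f/∂x_i) dx_i = (-3*z^2) dx + (3*z*(1 - 2*y)) dy + (-6*x*z - 3*y^2 + 3*y) dz.
Step 2: Apply d again. Using the 1-form formula, the coefficient of dx ∧ dy in d(df) is ∂^2 f/∂x ∂y - ∂^2 f/∂y ∂x = (0) - (0) = 0 (equality of mixed partials for smooth f).
Similarly for dx ∧ dz and dy ∧ dz — all coefficients vanish. So d(df) = 0.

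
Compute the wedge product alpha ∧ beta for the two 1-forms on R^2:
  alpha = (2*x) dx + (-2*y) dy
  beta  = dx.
alpha ∧ beta = (2*y) dx ∧ dy

Distribute the wedge, using dx_i ∧ dx_j = -dx_j ∧ dx_i and dx_i ∧ dx_i = 0. For each pair (i, j) with i < j, the coefficient of dx_i ∧ dx_j in alpha ∧ beta is (alpha_i * beta_j - alpha_j * beta_i). Collecting: alpha ∧ beta = (2*y) dx ∧ dy.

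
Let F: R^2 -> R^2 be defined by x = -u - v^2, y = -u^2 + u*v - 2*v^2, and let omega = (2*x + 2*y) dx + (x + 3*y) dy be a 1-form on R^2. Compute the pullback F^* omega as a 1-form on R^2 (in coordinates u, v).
F^* omega = (6*u^3 - 9*u^2*v + 4*u^2 + 17*u*v^2 - 3*u*v + 2*u - 7*v^3 + 6*v^2) du + (-3*u^3 + 19*u^2*v - u^2 - 23*u*v^2 + 8*u*v + 40*v^3) dv

Using F^*(f dg) = (f ∘ F) d(g ∘ F), substitute each coordinate x_i by F_i(u, v) in f_i, and replace dx_i by d F_i = (∂F_i/∂u) du + (∂F_i/∂v) dv.
  For the x component: f_1(F) = -2*u^2 + 2*u*v - 2*u - 6*v^2; d F_1 = (-1) du + (-2*v) dv
  For the y component: f_2(F) = -3*u^2 + 3*u*v - u - 7*v^2; d F_2 = (-2*u + v) du + (u - 4*v) dv
Combining and collecting du, dv coefficients:
  coeff of du: 6*u^3 - 9*u^2*v + 4*u^2 + 17*u*v^2 - 3*u*v + 2*u - 7*v^3 + 6*v^2
  coeff of dv: -3*u^3 + 19*u^2*v - u^2 - 23*u*v^2 + 8*u*v + 40*v^3
F^* omega = (6*u^3 - 9*u^2*v + 4*u^2 + 17*u*v^2 - 3*u*v + 2*u - 7*v^3 + 6*v^2) du + (-3*u^3 + 19*u^2*v - u^2 - 23*u*v^2 + 8*u*v + 40*v^3) dv.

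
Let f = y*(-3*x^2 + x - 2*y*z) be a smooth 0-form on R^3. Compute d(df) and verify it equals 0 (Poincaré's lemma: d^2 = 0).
d(df) = 0

Step 1: df = sum_i (∂f/∂x_i) dx_i = (y*(1 - 6*x)) dx + (-3*x^2 + x - 4*y*z) dy + (-2*y^2) dz.
Step 2: Apply d again. Using the 1-form formula, the coefficient of dx ∧ dy in d(df) is ∂^2 f/∂x ∂y - ∂^2 f/∂y ∂x = (1 - 6*x) - (1 - 6*x) = 0 (equality of mixed partials for smooth f).
Similarly for dx ∧ dz and dy ∧ dz — all coefficients vanish. So d(df) = 0.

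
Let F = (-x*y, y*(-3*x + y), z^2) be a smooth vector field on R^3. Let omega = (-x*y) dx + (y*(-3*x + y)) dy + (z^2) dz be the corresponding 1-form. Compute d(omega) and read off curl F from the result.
d(omega) = (0) dy ∧ dz + (0) dz ∧ dx + (x - 3*y) dx ∧ dy; curl F = (0, 0, x - 3*y)

d omega = sum_{i<j} (∂f_j/∂x_i - ∂f_i/∂x_j) dx_i ∧ dx_j. Under the identification (dy ∧ dz, dz ∧ dx, dx ∧ dy) ↔ (e_x, e_y, e_z), the coefficients are exactly the components of curl F. Compute:
  ∂R/∂y - ∂Q/∂z = (0) - (0) = 0
  ∂P/∂z - ∂R/∂x = (0) - (0) = 0
  ∂Q/∂x - ∂P/∂y = (-3*y) - (-x) = x - 3*y.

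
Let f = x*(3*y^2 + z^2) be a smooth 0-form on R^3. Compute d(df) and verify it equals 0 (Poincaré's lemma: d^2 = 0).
d(df) = 0

Step 1: df = sum_i (∂f/∂x_i) dx_i = (3*y^2 + z^2) dx + (6*x*y) dy + (2*x*z) dz.
Step 2: Apply d again. Using the 1-form formula, the coefficient of dx ∧ dy in d(df) is ∂^2 f/∂x ∂y - ∂^2 f/∂y ∂x = (6*y) - (6*y) = 0 (equality of mixed partials for smooth f).
Similarly for dx ∧ dz and dy ∧ dz — all coefficients vanish. So d(df) = 0.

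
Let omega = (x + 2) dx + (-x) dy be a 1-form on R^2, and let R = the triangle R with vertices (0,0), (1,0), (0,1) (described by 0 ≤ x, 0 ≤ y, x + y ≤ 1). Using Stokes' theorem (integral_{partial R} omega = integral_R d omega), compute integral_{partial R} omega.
integral_(partial R) omega = -1/2

Stokes: integral_partial_R omega = integral_R d omega with d omega = (∂Q/∂x - ∂P/∂y) dx ∧ dy.
  ∂Q/∂x = -1
  ∂P/∂y = 0
  integrand = ∂Q/∂x - ∂P/∂y = -1.
Integrating over R: integral_0^1 integral_0^{1-x} (-1) dy dx = -1/2.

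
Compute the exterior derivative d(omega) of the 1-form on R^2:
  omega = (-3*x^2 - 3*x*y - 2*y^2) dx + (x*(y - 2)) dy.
d(omega) = (3*x + 5*y - 2) dx ∧ dy

For a 1-form omega = sum_i f_i dx_i, the exterior derivative is
  d(omega) = sum_{i < j} (∂f_j/∂x_i - ∂f_i/∂x_j) dx_i ∧ dx_j.
  coefficient of dx ∧ dy: ∂f_2/∂x - ∂f_1/∂y = ∂(x*(y - 2))/∂x - ∂(-3*x^2 - 3*x*y - 2*y^2)/∂y = 3*x + 5*y - 2
Assembling: d(omega) = (3*x + 5*y - 2) dx ∧ dy.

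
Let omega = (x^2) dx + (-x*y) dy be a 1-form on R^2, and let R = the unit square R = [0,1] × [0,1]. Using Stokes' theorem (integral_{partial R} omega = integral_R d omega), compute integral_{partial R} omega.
integral_(partial R) omega = -1/2

Stokes: integral_partial_R omega = integral_R d omega with d omega = (∂Q/∂x - ∂P/∂y) dx ∧ dy.
  ∂Q/∂x = -y
  ∂P/∂y = 0
  integrand = ∂Q/∂x - ∂P/∂y = -y.
Integrating over R: integral_0^1 integral_0^1 (-y) dx dy = -1/2.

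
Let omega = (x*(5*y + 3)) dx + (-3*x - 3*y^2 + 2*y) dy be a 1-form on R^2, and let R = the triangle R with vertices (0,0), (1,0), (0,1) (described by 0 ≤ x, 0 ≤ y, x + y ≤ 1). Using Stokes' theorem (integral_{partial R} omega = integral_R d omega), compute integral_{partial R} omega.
integral_(partial R) omega = -7/3

Stokes: integral_partial_R omega = integral_R d omega with d omega = (∂Q/∂x - ∂P/∂y) dx ∧ dy.
  ∂Q/∂x = -3
  ∂P/∂y = 5*x
  integrand = ∂Q/∂x - ∂P/∂y = -5*x - 3.
Integrating over R: integral_0^1 integral_0^{1-x} (-5*x - 3) dy dx = -7/3.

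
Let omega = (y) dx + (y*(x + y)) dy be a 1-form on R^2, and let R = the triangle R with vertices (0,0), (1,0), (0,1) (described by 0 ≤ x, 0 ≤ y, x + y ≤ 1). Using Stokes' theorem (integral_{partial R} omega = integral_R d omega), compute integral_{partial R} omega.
integral_(partial R) omega = -1/3

Stokes: integral_partial_R omega = integral_R d omega with d omega = (∂Q/∂x - ∂P/∂y) dx ∧ dy.
  ∂Q/∂x = y
  ∂P/∂y = 1
  integrand = ∂Q/∂x - ∂P/∂y = y - 1.
Integrating over R: integral_0^1 integral_0^{1-x} (y - 1) dy dx = -1/3.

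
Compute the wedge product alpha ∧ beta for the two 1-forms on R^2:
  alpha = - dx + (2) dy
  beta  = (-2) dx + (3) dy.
alpha ∧ beta = (1) dx ∧ dy

Distribute the wedge, using dx_i ∧ dx_j = -dx_j ∧ dx_i and dx_i ∧ dx_i = 0. For each pair (i, j) with i < j, the coefficient of dx_i ∧ dx_j in alpha ∧ beta is (alpha_i * beta_j - alpha_j * beta_i). Collecting: alpha ∧ beta = (1) dx ∧ dy.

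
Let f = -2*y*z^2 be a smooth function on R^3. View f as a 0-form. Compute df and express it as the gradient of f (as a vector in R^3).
df = (0) dx + (-2*z^2) dy + (-4*y*z) dz; grad f = (0, -2*z^2, -4*y*z)

For a 0-form f, d f = (∂f/∂x) dx + (∂f/∂y) dy + (∂f/∂z) dz. The components of the vector representation are exactly the entries of grad f in Cartesian coordinates:
  ∂f/∂x = 0
  ∂f/∂y = -2*z^2
  ∂f/∂z = -4*y*z.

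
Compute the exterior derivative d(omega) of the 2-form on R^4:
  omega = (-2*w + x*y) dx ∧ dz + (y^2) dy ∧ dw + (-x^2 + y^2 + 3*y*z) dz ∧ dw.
d(omega) = (-x) dx ∧ dy ∧ dz + (-2*x - 2) dx ∧ dz ∧ dw + (2*y + 3*z) dy ∧ dz ∧ dw

For a 2-form omega = sum_{i<j} g_{ij} dx_i ∧ dx_j, the exterior derivative is
  d(omega) = sum_{i<j} d(g_{ij}) ∧ dx_i ∧ dx_j = sum_{i<j, k} (∂g_{ij}/∂x_k) dx_k ∧ dx_i ∧ dx_j.
Expand each term, using dx_k ∧ dx_i ∧ dx_j = sgn(permutation) dx_{(a)} ∧ dx_{(b)} ∧ dx_{(c)} with (a < b < c) sorted:
  d(-2*w + x*y) includes (∂/∂y)(-2*w + x*y) dy = (x) dy, which multiplied by dx ∧ dz gives (-x) dx ∧ dy ∧ dz
  d(-2*w + x*y) includes (∂/∂w)(-2*w + x*y) dw = (-2) dw, which multiplied by dx ∧ dz gives (-2) dx ∧ dz ∧ dw
  d(-x^2 + y^2 + 3*y*z) includes (∂/∂x)(-x^2 + y^2 + 3*y*z) dx = (-2*x) dx, which multiplied by dz ∧ dw gives (-2*x) dx ∧ dz ∧ dw
  d(-x^2 + y^2 + 3*y*z) includes (∂/∂y)(-x^2 + y^2 + 3*y*z) dy = (2*y + 3*z) dy, which multiplied by dz ∧ dw gives (2*y + 3*z) dy ∧ dz ∧ dw
Collecting like 3-forms: d(omega) = (-x) dx ∧ dy ∧ dz + (-2*x - 2) dx ∧ dz ∧ dw + (2*y + 3*z) dy ∧ dz ∧ dw.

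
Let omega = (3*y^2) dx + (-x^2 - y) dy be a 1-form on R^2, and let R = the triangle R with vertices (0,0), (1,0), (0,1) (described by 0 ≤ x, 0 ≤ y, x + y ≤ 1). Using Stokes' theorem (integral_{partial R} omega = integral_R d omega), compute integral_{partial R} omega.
integral_(partial R) omega = -4/3

Stokes: integral_partial_R omega = integral_R d omega with d omega = (∂Q/∂x - ∂P/∂y) dx ∧ dy.
  ∂Q/∂x = -2*x
  ∂P/∂y = 6*y
  integrand = ∂Q/∂x - ∂P/∂y = -2*x - 6*y.
Integrating over R: integral_0^1 integral_0^{1-x} (-2*x - 6*y) dy dx = -4/3.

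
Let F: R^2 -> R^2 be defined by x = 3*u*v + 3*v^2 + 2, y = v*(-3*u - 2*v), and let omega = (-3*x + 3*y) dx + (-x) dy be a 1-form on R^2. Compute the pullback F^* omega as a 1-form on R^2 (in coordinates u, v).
F^* omega = (3*v*(-15*u*v - 12*v^2 - 4)) du + (-45*u^2*v - 132*u*v^2 - 12*u - 78*v^3 - 28*v) dv

Using F^*(f dg) = (f ∘ F) d(g ∘ F), substitute each coordinate x_i by F_i(u, v) in f_i, and replace dx_i by d F_i = (∂F_i/∂u) du + (∂F_i/∂v) dv.
  For the x component: f_1(F) = -18*u*v - 15*v^2 - 6; d F_1 = (3*v) du + (3*u + 6*v) dv
  For the y component: f_2(F) = -3*u*v - 3*v^2 - 2; d F_2 = (-3*v) du + (-3*u - 4*v) dv
Combining and collecting du, dv coefficients:
  coeff of du: 3*v*(-15*u*v - 12*v^2 - 4)
  coeff of dv: -45*u^2*v - 132*u*v^2 - 12*u - 78*v^3 - 28*v
F^* omega = (3*v*(-15*u*v - 12*v^2 - 4)) du + (-45*u^2*v - 132*u*v^2 - 12*u - 78*v^3 - 28*v) dv.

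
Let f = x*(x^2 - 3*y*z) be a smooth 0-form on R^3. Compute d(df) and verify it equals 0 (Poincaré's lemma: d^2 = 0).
d(df) = 0

Step 1: df = sum_i (∂f/∂x_i) dx_i = (3*x^2 - 3*y*z) dx + (-3*x*z) dy + (-3*x*y) dz.
Step 2: Apply d again. Using the 1-form formula, the coefficient of dx ∧ dy in d(df) is ∂^2 f/∂x ∂y - ∂^2 f/∂y ∂x = (-3*z) - (-3*z) = 0 (equality of mixed partials for smooth f).
Similarly for dx ∧ dz and dy ∧ dz — all coefficients vanish. So d(df) = 0.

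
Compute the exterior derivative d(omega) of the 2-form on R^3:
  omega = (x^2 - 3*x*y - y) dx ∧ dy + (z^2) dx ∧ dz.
d(omega) = 0

For a 2-form omega = sum_{i<j} g_{ij} dx_i ∧ dx_j, the exterior derivative is
  d(omega) = sum_{i<j} d(g_{ij}) ∧ dx_i ∧ dx_j = sum_{i<j, k} (∂g_{ij}/∂x_k) dx_k ∧ dx_i ∧ dx_j.
Expand each term, using dx_k ∧ dx_i ∧ dx_j = sgn(permutation) dx_{(a)} ∧ dx_{(b)} ∧ dx_{(c)} with (a < b < c) sorted:

Collecting like 3-forms: d(omega) = 0.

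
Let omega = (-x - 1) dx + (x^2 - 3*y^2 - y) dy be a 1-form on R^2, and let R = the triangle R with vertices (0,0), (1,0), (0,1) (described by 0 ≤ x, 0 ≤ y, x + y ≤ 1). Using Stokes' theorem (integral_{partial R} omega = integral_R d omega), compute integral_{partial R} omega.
integral_(partial R) omega = 1/3

Stokes: integral_partial_R omega = integral_R d omega with d omega = (∂Q/∂x - ∂P/∂y) dx ∧ dy.
  ∂Q/∂x = 2*x
  ∂P/∂y = 0
  integrand = ∂Q/∂x - ∂P/∂y = 2*x.
Integrating over R: integral_0^1 integral_0^{1-x} (2*x) dy dx = 1/3.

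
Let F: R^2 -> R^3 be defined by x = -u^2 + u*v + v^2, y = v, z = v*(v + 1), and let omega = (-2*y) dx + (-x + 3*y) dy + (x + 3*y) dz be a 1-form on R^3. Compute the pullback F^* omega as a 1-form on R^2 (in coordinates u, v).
F^* omega = (2*v*(2*u - v)) du + (2*v*(-u^2 + u*v - u + v^2 + v + 3)) dv

Using F^*(f dg) = (f ∘ F) d(g ∘ F), substitute each coordinate x_i by F_i(u, v) in f_i, and replace dx_i by d F_i = (∂F_i/∂u) du + (∂F_i/∂v) dv.
  For the x component: f_1(F) = -2*v; d F_1 = (-2*u + v) du + (u + 2*v) dv
  For the y component: f_2(F) = u^2 - u*v - v^2 + 3*v; d F_2 = (0) du + (1) dv
  For the z component: f_3(F) = -u^2 + u*v + v^2 + 3*v; d F_3 = (0) du + (2*v + 1) dv
Combining and collecting du, dv coefficients:
  coeff of du: 2*v*(2*u - v)
  coeff of dv: 2*v*(-u^2 + u*v - u + v^2 + v + 3)
F^* omega = (2*v*(2*u - v)) du + (2*v*(-u^2 + u*v - u + v^2 + v + 3)) dv.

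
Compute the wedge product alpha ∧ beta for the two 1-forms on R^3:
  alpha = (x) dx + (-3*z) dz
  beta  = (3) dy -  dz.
alpha ∧ beta = (3*x) dx ∧ dy + (-x) dx ∧ dz + (9*z) dy ∧ dz

Distribute the wedge, using dx_i ∧ dx_j = -dx_j ∧ dx_i and dx_i ∧ dx_i = 0. For each pair (i, j) with i < j, the coefficient of dx_i ∧ dx_j in alpha ∧ beta is (alpha_i * beta_j - alpha_j * beta_i). Collecting: alpha ∧ beta = (3*x) dx ∧ dy + (-x) dx ∧ dz + (9*z) dy ∧ dz.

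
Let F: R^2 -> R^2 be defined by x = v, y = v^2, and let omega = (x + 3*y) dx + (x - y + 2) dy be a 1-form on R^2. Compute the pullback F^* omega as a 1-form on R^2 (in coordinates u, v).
F^* omega = (v*(-2*v^2 + 5*v + 5)) dv

Using F^*(f dg) = (f ∘ F) d(g ∘ F), substitute each coordinate x_i by F_i(u, v) in f_i, and replace dx_i by d F_i = (∂F_i/∂u) du + (∂F_i/∂v) dv.
  For the x component: f_1(F) = v*(3*v + 1); d F_1 = (0) du + (1) dv
  For the y component: f_2(F) = -v^2 + v + 2; d F_2 = (0) du + (2*v) dv
Combining and collecting du, dv coefficients:
  coeff of du: 0
  coeff of dv: v*(-2*v^2 + 5*v + 5)
F^* omega = (v*(-2*v^2 + 5*v + 5)) dv.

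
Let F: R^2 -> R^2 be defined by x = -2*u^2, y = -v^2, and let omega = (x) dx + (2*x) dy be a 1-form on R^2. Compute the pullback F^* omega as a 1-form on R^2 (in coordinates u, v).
F^* omega = (8*u^3) du + (8*u^2*v) dv

Using F^*(f dg) = (f ∘ F) d(g ∘ F), substitute each coordinate x_i by F_i(u, v) in f_i, and replace dx_i by d F_i = (∂F_i/∂u) du + (∂F_i/∂v) dv.
  For the x component: f_1(F) = -2*u^2; d F_1 = (-4*u) du + (0) dv
  For the y component: f_2(F) = -4*u^2; d F_2 = (0) du + (-2*v) dv
Combining and collecting du, dv coefficients:
  coeff of du: 8*u^3
  coeff of dv: 8*u^2*v
F^* omega = (8*u^3) du + (8*u^2*v) dv.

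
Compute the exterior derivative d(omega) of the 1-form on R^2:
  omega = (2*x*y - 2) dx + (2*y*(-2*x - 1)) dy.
d(omega) = (-2*x - 4*y) dx ∧ dy

For a 1-form omega = sum_i f_i dx_i, the exterior derivative is
  d(omega) = sum_{i < j} (∂f_j/∂x_i - ∂f_i/∂x_j) dx_i ∧ dx_j.
  coefficient of dx ∧ dy: ∂f_2/∂x - ∂f_1/∂y = ∂(2*y*(-2*x - 1))/∂x - ∂(2*x*y - 2)/∂y = -2*x - 4*y
Assembling: d(omega) = (-2*x - 4*y) dx ∧ dy.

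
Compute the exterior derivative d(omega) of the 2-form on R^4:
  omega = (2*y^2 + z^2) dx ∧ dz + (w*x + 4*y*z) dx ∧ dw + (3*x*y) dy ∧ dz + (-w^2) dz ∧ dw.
d(omega) = (-y) dx ∧ dy ∧ dz + (-4*z) dx ∧ dy ∧ dw + (-4*y) dx ∧ dz ∧ dw

For a 2-form omega = sum_{i<j} g_{ij} dx_i ∧ dx_j, the exterior derivative is
  d(omega) = sum_{i<j} d(g_{ij}) ∧ dx_i ∧ dx_j = sum_{i<j, k} (∂g_{ij}/∂x_k) dx_k ∧ dx_i ∧ dx_j.
Expand each term, using dx_k ∧ dx_i ∧ dx_j = sgn(permutation) dx_{(a)} ∧ dx_{(b)} ∧ dx_{(c)} with (a < b < c) sorted:
  d(2*y^2 + z^2) includes (∂/∂y)(2*y^2 + z^2) dy = (4*y) dy, which multiplied by dx ∧ dz gives (-4*y) dx ∧ dy ∧ dz
  d(w*x + 4*y*z) includes (∂/∂y)(w*x + 4*y*z) dy = (4*z) dy, which multiplied by dx ∧ dw gives (-4*z) dx ∧ dy ∧ dw
  d(w*x + 4*y*z) includes (∂/∂z)(w*x + 4*y*z) dz = (4*y) dz, which multiplied by dx ∧ dw gives (-4*y) dx ∧ dz ∧ dw
  d(3*x*y) includes (∂/∂x)(3*x*y) dx = (3*y) dx, which multiplied by dy ∧ dz gives (3*y) dx ∧ dy ∧ dz
Collecting like 3-forms: d(omega) = (-y) dx ∧ dy ∧ dz + (-4*z) dx ∧ dy ∧ dw + (-4*y) dx ∧ dz ∧ dw.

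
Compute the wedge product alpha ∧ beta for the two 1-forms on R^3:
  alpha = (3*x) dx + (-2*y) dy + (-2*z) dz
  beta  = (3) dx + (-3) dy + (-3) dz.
alpha ∧ beta = (-9*x + 6*y) dx ∧ dy + (-9*x + 6*z) dx ∧ dz + (6*y - 6*z) dy ∧ dz

Distribute the wedge, using dx_i ∧ dx_j = -dx_j ∧ dx_i and dx_i ∧ dx_i = 0. For each pair (i, j) with i < j, the coefficient of dx_i ∧ dx_j in alpha ∧ beta is (alpha_i * beta_j - alpha_j * beta_i). Collecting: alpha ∧ beta = (-9*x + 6*y) dx ∧ dy + (-9*x + 6*z) dx ∧ dz + (6*y - 6*z) dy ∧ dz.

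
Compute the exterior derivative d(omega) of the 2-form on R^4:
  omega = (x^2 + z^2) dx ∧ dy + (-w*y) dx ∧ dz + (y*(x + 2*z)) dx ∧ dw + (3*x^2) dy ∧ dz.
d(omega) = (w + 6*x + 2*z) dx ∧ dy ∧ dz + (-3*y) dx ∧ dz ∧ dw + (-x - 2*z) dx ∧ dy ∧ dw

For a 2-form omega = sum_{i<j} g_{ij} dx_i ∧ dx_j, the exterior derivative is
  d(omega) = sum_{i<j} d(g_{ij}) ∧ dx_i ∧ dx_j = sum_{i<j, k} (∂g_{ij}/∂x_k) dx_k ∧ dx_i ∧ dx_j.
Expand each term, using dx_k ∧ dx_i ∧ dx_j = sgn(permutation) dx_{(a)} ∧ dx_{(b)} ∧ dx_{(c)} with (a < b < c) sorted:
  d(x^2 + z^2) includes (∂/∂z)(x^2 + z^2) dz = (2*z) dz, which multiplied by dx ∧ dy gives (2*z) dx ∧ dy ∧ dz
  d(-w*y) includes (∂/∂y)(-w*y) dy = (-w) dy, which multiplied by dx ∧ dz gives (w) dx ∧ dy ∧ dz
  d(-w*y) includes (∂/∂w)(-w*y) dw = (-y) dw, which multiplied by dx ∧ dz gives (-y) dx ∧ dz ∧ dw
  d(y*(x + 2*z)) includes (∂/∂y)(y*(x + 2*z)) dy = (x + 2*z) dy, which multiplied by dx ∧ dw gives (-x - 2*z) dx ∧ dy ∧ dw
  d(y*(x + 2*z)) includes (∂/∂z)(y*(x + 2*z)) dz = (2*y) dz, which multiplied by dx ∧ dw gives (-2*y) dx ∧ dz ∧ dw
  d(3*x^2) includes (∂/∂x)(3*x^2) dx = (6*x) dx, which multiplied by dy ∧ dz gives (6*x) dx ∧ dy ∧ dz
Collecting like 3-forms: d(omega) = (w + 6*x + 2*z) dx ∧ dy ∧ dz + (-3*y) dx ∧ dz ∧ dw + (-x - 2*z) dx ∧ dy ∧ dw.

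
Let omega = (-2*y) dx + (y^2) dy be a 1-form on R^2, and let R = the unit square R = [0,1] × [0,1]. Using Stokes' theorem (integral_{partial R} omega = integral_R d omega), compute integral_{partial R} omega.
integral_(partial R) omega = 2

Stokes: integral_partial_R omega = integral_R d omega with d omega = (∂Q/∂x - ∂P/∂y) dx ∧ dy.
  ∂Q/∂x = 0
  ∂P/∂y = -2
  integrand = ∂Q/∂x - ∂P/∂y = 2.
Integrating over R: integral_0^1 integral_0^1 (2) dx dy = 2.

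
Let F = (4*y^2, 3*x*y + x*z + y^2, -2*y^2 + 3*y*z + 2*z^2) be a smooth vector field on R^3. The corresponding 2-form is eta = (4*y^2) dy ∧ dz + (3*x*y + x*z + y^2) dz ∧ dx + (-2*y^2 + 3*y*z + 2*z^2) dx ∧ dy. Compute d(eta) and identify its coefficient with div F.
d(eta) = (3*x + 5*y + 4*z) dx ∧ dy ∧ dz; div F = 3*x + 5*y + 4*z

For a 2-form in R^3 of the form above, applying d gives a 3-form with coefficient ∂P/∂x + ∂Q/∂y + ∂R/∂z:
  ∂P/∂x = 0
  ∂Q/∂y = 3*x + 2*y
  ∂R/∂z = 3*y + 4*z
Sum = 3*x + 5*y + 4*z, which is exactly div F.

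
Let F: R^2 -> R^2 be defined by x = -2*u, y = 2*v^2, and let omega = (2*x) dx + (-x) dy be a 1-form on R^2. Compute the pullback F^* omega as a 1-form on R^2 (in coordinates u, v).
F^* omega = (8*u) du + (8*u*v) dv

Using F^*(f dg) = (f ∘ F) d(g ∘ F), substitute each coordinate x_i by F_i(u, v) in f_i, and replace dx_i by d F_i = (∂F_i/∂u) du + (∂F_i/∂v) dv.
  For the x component: f_1(F) = -4*u; d F_1 = (-2) du + (0) dv
  For the y component: f_2(F) = 2*u; d F_2 = (0) du + (4*v) dv
Combining and collecting du, dv coefficients:
  coeff of du: 8*u
  coeff of dv: 8*u*v
F^* omega = (8*u) du + (8*u*v) dv.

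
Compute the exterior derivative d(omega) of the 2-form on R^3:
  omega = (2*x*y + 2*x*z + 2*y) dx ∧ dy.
d(omega) = (2*x) dx ∧ dy ∧ dz

For a 2-form omega = sum_{i<j} g_{ij} dx_i ∧ dx_j, the exterior derivative is
  d(omega) = sum_{i<j} d(g_{ij}) ∧ dx_i ∧ dx_j = sum_{i<j, k} (∂g_{ij}/∂x_k) dx_k ∧ dx_i ∧ dx_j.
Expand each term, using dx_k ∧ dx_i ∧ dx_j = sgn(permutation) dx_{(a)} ∧ dx_{(b)} ∧ dx_{(c)} with (a < b < c) sorted:
  d(2*x*y + 2*x*z + 2*y) includes (∂/∂z)(2*x*y + 2*x*z + 2*y) dz = (2*x) dz, which multiplied by dx ∧ dy gives (2*x) dx ∧ dy ∧ dz
Collecting like 3-forms: d(omega) = (2*x) dx ∧ dy ∧ dz.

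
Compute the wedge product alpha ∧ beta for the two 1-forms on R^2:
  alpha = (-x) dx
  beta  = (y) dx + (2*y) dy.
alpha ∧ beta = (-2*x*y) dx ∧ dy

Distribute the wedge, using dx_i ∧ dx_j = -dx_j ∧ dx_i and dx_i ∧ dx_i = 0. For each pair (i, j) with i < j, the coefficient of dx_i ∧ dx_j in alpha ∧ beta is (alpha_i * beta_j - alpha_j * beta_i). Collecting: alpha ∧ beta = (-2*x*y) dx ∧ dy.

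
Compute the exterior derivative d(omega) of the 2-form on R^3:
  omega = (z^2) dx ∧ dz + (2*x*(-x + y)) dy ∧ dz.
d(omega) = (-4*x + 2*y) dx ∧ dy ∧ dz

For a 2-form omega = sum_{i<j} g_{ij} dx_i ∧ dx_j, the exterior derivative is
  d(omega) = sum_{i<j} d(g_{ij}) ∧ dx_i ∧ dx_j = sum_{i<j, k} (∂g_{ij}/∂x_k) dx_k ∧ dx_i ∧ dx_j.
Expand each term, using dx_k ∧ dx_i ∧ dx_j = sgn(permutation) dx_{(a)} ∧ dx_{(b)} ∧ dx_{(c)} with (a < b < c) sorted:
  d(2*x*(-x + y)) includes (∂/∂x)(2*x*(-x + y)) dx = (-4*x + 2*y) dx, which multiplied by dy ∧ dz gives (-4*x + 2*y) dx ∧ dy ∧ dz
Collecting like 3-forms: d(omega) = (-4*x + 2*y) dx ∧ dy ∧ dz.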